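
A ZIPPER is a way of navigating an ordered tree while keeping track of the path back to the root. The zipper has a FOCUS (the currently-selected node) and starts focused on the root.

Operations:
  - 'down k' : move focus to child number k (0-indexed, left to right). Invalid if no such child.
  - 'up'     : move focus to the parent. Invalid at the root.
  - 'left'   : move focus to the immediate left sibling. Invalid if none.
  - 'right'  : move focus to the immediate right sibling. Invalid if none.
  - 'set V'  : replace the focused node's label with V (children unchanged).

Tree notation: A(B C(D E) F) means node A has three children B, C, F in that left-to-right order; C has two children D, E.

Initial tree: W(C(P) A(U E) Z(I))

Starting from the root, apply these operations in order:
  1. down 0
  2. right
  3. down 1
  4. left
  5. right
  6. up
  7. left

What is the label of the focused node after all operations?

Step 1 (down 0): focus=C path=0 depth=1 children=['P'] left=[] right=['A', 'Z'] parent=W
Step 2 (right): focus=A path=1 depth=1 children=['U', 'E'] left=['C'] right=['Z'] parent=W
Step 3 (down 1): focus=E path=1/1 depth=2 children=[] left=['U'] right=[] parent=A
Step 4 (left): focus=U path=1/0 depth=2 children=[] left=[] right=['E'] parent=A
Step 5 (right): focus=E path=1/1 depth=2 children=[] left=['U'] right=[] parent=A
Step 6 (up): focus=A path=1 depth=1 children=['U', 'E'] left=['C'] right=['Z'] parent=W
Step 7 (left): focus=C path=0 depth=1 children=['P'] left=[] right=['A', 'Z'] parent=W

Answer: C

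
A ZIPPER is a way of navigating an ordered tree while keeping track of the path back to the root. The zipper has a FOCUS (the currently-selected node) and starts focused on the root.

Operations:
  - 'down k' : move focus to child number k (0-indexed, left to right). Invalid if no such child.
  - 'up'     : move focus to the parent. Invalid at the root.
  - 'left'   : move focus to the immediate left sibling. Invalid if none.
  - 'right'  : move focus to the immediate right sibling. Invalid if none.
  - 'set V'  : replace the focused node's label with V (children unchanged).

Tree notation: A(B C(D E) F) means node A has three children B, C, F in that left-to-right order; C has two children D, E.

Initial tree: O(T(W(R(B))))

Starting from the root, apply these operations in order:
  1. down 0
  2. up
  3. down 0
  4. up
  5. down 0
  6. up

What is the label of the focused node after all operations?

Step 1 (down 0): focus=T path=0 depth=1 children=['W'] left=[] right=[] parent=O
Step 2 (up): focus=O path=root depth=0 children=['T'] (at root)
Step 3 (down 0): focus=T path=0 depth=1 children=['W'] left=[] right=[] parent=O
Step 4 (up): focus=O path=root depth=0 children=['T'] (at root)
Step 5 (down 0): focus=T path=0 depth=1 children=['W'] left=[] right=[] parent=O
Step 6 (up): focus=O path=root depth=0 children=['T'] (at root)

Answer: O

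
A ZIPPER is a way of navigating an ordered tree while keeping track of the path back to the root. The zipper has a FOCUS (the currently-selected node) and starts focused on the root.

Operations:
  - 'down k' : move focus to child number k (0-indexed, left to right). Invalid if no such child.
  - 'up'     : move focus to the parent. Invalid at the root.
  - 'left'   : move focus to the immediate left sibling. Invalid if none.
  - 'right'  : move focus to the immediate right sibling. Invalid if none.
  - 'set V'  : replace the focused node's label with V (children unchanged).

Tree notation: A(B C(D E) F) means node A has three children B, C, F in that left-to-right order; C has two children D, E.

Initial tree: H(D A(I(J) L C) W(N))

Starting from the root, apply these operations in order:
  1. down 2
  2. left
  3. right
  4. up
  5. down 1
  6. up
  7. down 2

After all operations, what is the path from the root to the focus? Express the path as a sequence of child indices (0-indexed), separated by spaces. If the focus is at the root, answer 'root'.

Answer: 2

Derivation:
Step 1 (down 2): focus=W path=2 depth=1 children=['N'] left=['D', 'A'] right=[] parent=H
Step 2 (left): focus=A path=1 depth=1 children=['I', 'L', 'C'] left=['D'] right=['W'] parent=H
Step 3 (right): focus=W path=2 depth=1 children=['N'] left=['D', 'A'] right=[] parent=H
Step 4 (up): focus=H path=root depth=0 children=['D', 'A', 'W'] (at root)
Step 5 (down 1): focus=A path=1 depth=1 children=['I', 'L', 'C'] left=['D'] right=['W'] parent=H
Step 6 (up): focus=H path=root depth=0 children=['D', 'A', 'W'] (at root)
Step 7 (down 2): focus=W path=2 depth=1 children=['N'] left=['D', 'A'] right=[] parent=H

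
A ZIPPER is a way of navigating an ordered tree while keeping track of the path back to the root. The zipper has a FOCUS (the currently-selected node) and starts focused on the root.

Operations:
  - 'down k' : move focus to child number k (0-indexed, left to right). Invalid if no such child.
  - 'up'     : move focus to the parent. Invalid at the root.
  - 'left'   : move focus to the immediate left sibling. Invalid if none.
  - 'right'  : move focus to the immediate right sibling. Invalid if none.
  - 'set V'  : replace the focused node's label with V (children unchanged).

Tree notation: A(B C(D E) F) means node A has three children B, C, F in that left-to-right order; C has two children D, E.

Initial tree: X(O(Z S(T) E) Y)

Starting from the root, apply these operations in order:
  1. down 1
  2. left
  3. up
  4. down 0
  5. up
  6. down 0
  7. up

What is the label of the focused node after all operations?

Step 1 (down 1): focus=Y path=1 depth=1 children=[] left=['O'] right=[] parent=X
Step 2 (left): focus=O path=0 depth=1 children=['Z', 'S', 'E'] left=[] right=['Y'] parent=X
Step 3 (up): focus=X path=root depth=0 children=['O', 'Y'] (at root)
Step 4 (down 0): focus=O path=0 depth=1 children=['Z', 'S', 'E'] left=[] right=['Y'] parent=X
Step 5 (up): focus=X path=root depth=0 children=['O', 'Y'] (at root)
Step 6 (down 0): focus=O path=0 depth=1 children=['Z', 'S', 'E'] left=[] right=['Y'] parent=X
Step 7 (up): focus=X path=root depth=0 children=['O', 'Y'] (at root)

Answer: X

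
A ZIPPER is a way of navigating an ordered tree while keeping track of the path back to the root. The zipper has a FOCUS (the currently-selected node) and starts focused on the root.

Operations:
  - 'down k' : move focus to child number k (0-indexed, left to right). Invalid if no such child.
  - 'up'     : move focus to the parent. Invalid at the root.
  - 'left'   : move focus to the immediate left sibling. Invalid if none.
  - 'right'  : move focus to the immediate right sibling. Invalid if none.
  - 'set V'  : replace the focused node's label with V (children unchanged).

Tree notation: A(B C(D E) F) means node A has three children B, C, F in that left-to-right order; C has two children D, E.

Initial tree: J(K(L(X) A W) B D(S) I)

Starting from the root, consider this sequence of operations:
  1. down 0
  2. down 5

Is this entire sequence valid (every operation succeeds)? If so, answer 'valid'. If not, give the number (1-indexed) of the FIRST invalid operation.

Answer: 2

Derivation:
Step 1 (down 0): focus=K path=0 depth=1 children=['L', 'A', 'W'] left=[] right=['B', 'D', 'I'] parent=J
Step 2 (down 5): INVALID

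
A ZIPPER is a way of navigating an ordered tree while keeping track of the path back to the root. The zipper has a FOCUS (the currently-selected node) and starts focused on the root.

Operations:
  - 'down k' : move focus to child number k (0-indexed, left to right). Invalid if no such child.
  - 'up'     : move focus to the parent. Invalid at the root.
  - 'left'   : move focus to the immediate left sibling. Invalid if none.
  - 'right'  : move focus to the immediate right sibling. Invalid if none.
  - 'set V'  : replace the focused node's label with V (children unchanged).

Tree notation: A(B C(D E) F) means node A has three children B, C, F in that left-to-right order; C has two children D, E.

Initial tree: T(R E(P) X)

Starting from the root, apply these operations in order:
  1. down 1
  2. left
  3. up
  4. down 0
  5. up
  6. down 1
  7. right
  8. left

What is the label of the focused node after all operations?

Step 1 (down 1): focus=E path=1 depth=1 children=['P'] left=['R'] right=['X'] parent=T
Step 2 (left): focus=R path=0 depth=1 children=[] left=[] right=['E', 'X'] parent=T
Step 3 (up): focus=T path=root depth=0 children=['R', 'E', 'X'] (at root)
Step 4 (down 0): focus=R path=0 depth=1 children=[] left=[] right=['E', 'X'] parent=T
Step 5 (up): focus=T path=root depth=0 children=['R', 'E', 'X'] (at root)
Step 6 (down 1): focus=E path=1 depth=1 children=['P'] left=['R'] right=['X'] parent=T
Step 7 (right): focus=X path=2 depth=1 children=[] left=['R', 'E'] right=[] parent=T
Step 8 (left): focus=E path=1 depth=1 children=['P'] left=['R'] right=['X'] parent=T

Answer: E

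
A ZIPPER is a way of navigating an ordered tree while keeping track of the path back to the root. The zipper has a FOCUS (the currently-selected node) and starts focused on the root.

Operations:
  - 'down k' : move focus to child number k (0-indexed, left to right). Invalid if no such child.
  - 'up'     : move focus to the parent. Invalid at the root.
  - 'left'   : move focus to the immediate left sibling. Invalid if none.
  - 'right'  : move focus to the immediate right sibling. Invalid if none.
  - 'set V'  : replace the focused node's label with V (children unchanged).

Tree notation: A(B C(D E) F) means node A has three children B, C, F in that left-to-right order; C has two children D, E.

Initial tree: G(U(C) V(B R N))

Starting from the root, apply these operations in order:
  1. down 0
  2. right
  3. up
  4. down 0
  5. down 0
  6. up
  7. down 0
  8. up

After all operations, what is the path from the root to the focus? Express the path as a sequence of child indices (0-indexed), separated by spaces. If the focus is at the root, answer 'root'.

Step 1 (down 0): focus=U path=0 depth=1 children=['C'] left=[] right=['V'] parent=G
Step 2 (right): focus=V path=1 depth=1 children=['B', 'R', 'N'] left=['U'] right=[] parent=G
Step 3 (up): focus=G path=root depth=0 children=['U', 'V'] (at root)
Step 4 (down 0): focus=U path=0 depth=1 children=['C'] left=[] right=['V'] parent=G
Step 5 (down 0): focus=C path=0/0 depth=2 children=[] left=[] right=[] parent=U
Step 6 (up): focus=U path=0 depth=1 children=['C'] left=[] right=['V'] parent=G
Step 7 (down 0): focus=C path=0/0 depth=2 children=[] left=[] right=[] parent=U
Step 8 (up): focus=U path=0 depth=1 children=['C'] left=[] right=['V'] parent=G

Answer: 0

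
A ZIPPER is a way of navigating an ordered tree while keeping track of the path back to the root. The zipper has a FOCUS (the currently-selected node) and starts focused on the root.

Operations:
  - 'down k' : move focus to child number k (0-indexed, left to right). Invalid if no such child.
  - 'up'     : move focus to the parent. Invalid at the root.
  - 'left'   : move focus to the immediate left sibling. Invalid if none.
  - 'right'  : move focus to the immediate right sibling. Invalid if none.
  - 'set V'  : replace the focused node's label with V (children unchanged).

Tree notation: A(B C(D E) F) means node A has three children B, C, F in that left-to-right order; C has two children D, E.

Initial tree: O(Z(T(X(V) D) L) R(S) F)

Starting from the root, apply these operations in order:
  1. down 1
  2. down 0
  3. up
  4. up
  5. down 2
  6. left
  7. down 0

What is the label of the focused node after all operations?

Step 1 (down 1): focus=R path=1 depth=1 children=['S'] left=['Z'] right=['F'] parent=O
Step 2 (down 0): focus=S path=1/0 depth=2 children=[] left=[] right=[] parent=R
Step 3 (up): focus=R path=1 depth=1 children=['S'] left=['Z'] right=['F'] parent=O
Step 4 (up): focus=O path=root depth=0 children=['Z', 'R', 'F'] (at root)
Step 5 (down 2): focus=F path=2 depth=1 children=[] left=['Z', 'R'] right=[] parent=O
Step 6 (left): focus=R path=1 depth=1 children=['S'] left=['Z'] right=['F'] parent=O
Step 7 (down 0): focus=S path=1/0 depth=2 children=[] left=[] right=[] parent=R

Answer: S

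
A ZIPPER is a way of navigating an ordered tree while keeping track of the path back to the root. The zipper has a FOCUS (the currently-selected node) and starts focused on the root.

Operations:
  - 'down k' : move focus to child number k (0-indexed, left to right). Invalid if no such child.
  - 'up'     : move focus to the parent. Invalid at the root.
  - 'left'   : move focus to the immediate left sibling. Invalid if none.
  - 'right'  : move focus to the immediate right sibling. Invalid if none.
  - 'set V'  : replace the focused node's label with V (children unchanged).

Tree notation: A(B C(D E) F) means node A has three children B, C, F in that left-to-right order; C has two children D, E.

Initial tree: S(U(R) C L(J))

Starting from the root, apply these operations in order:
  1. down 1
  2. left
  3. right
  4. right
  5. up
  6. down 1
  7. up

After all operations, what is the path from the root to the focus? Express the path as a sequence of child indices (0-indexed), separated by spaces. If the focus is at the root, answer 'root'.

Answer: root

Derivation:
Step 1 (down 1): focus=C path=1 depth=1 children=[] left=['U'] right=['L'] parent=S
Step 2 (left): focus=U path=0 depth=1 children=['R'] left=[] right=['C', 'L'] parent=S
Step 3 (right): focus=C path=1 depth=1 children=[] left=['U'] right=['L'] parent=S
Step 4 (right): focus=L path=2 depth=1 children=['J'] left=['U', 'C'] right=[] parent=S
Step 5 (up): focus=S path=root depth=0 children=['U', 'C', 'L'] (at root)
Step 6 (down 1): focus=C path=1 depth=1 children=[] left=['U'] right=['L'] parent=S
Step 7 (up): focus=S path=root depth=0 children=['U', 'C', 'L'] (at root)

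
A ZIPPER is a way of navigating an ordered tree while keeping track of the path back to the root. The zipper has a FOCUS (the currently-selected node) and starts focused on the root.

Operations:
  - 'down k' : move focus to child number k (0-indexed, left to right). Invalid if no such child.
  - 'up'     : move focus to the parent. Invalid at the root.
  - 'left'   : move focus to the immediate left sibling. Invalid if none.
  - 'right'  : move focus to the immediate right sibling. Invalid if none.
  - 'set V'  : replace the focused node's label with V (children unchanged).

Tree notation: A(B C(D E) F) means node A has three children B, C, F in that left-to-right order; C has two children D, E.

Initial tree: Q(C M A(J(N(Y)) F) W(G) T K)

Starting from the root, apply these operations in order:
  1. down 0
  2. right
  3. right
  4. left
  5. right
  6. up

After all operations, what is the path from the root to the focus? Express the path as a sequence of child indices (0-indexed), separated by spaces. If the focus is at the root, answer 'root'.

Answer: root

Derivation:
Step 1 (down 0): focus=C path=0 depth=1 children=[] left=[] right=['M', 'A', 'W', 'T', 'K'] parent=Q
Step 2 (right): focus=M path=1 depth=1 children=[] left=['C'] right=['A', 'W', 'T', 'K'] parent=Q
Step 3 (right): focus=A path=2 depth=1 children=['J', 'F'] left=['C', 'M'] right=['W', 'T', 'K'] parent=Q
Step 4 (left): focus=M path=1 depth=1 children=[] left=['C'] right=['A', 'W', 'T', 'K'] parent=Q
Step 5 (right): focus=A path=2 depth=1 children=['J', 'F'] left=['C', 'M'] right=['W', 'T', 'K'] parent=Q
Step 6 (up): focus=Q path=root depth=0 children=['C', 'M', 'A', 'W', 'T', 'K'] (at root)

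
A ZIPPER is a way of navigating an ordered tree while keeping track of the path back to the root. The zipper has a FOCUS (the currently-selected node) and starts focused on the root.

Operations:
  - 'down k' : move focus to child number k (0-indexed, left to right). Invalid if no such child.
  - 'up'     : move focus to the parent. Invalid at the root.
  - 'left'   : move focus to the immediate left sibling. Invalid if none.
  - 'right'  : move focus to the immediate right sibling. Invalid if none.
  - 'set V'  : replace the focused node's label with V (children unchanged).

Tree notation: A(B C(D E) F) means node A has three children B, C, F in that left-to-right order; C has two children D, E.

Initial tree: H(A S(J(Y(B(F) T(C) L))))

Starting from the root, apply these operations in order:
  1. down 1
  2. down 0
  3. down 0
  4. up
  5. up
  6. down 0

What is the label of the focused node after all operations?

Step 1 (down 1): focus=S path=1 depth=1 children=['J'] left=['A'] right=[] parent=H
Step 2 (down 0): focus=J path=1/0 depth=2 children=['Y'] left=[] right=[] parent=S
Step 3 (down 0): focus=Y path=1/0/0 depth=3 children=['B', 'T', 'L'] left=[] right=[] parent=J
Step 4 (up): focus=J path=1/0 depth=2 children=['Y'] left=[] right=[] parent=S
Step 5 (up): focus=S path=1 depth=1 children=['J'] left=['A'] right=[] parent=H
Step 6 (down 0): focus=J path=1/0 depth=2 children=['Y'] left=[] right=[] parent=S

Answer: J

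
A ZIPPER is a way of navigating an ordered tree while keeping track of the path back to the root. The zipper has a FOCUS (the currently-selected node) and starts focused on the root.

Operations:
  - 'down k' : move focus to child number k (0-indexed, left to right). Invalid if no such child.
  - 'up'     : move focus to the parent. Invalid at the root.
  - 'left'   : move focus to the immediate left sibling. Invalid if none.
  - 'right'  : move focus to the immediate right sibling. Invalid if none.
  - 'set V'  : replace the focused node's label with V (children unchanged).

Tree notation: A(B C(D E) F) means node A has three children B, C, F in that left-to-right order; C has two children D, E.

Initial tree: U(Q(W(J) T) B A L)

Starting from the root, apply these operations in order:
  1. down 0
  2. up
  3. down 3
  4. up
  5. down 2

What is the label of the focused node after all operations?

Step 1 (down 0): focus=Q path=0 depth=1 children=['W', 'T'] left=[] right=['B', 'A', 'L'] parent=U
Step 2 (up): focus=U path=root depth=0 children=['Q', 'B', 'A', 'L'] (at root)
Step 3 (down 3): focus=L path=3 depth=1 children=[] left=['Q', 'B', 'A'] right=[] parent=U
Step 4 (up): focus=U path=root depth=0 children=['Q', 'B', 'A', 'L'] (at root)
Step 5 (down 2): focus=A path=2 depth=1 children=[] left=['Q', 'B'] right=['L'] parent=U

Answer: A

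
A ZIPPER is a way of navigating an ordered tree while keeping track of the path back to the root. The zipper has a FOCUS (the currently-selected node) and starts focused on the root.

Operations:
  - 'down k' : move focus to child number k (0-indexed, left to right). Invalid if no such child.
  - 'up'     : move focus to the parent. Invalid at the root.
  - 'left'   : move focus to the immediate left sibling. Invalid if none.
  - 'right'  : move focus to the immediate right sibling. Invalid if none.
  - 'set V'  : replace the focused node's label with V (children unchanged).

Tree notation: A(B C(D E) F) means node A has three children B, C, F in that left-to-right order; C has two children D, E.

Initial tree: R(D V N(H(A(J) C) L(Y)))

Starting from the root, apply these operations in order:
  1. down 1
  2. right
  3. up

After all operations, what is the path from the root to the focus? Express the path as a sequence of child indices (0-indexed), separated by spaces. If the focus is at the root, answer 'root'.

Step 1 (down 1): focus=V path=1 depth=1 children=[] left=['D'] right=['N'] parent=R
Step 2 (right): focus=N path=2 depth=1 children=['H', 'L'] left=['D', 'V'] right=[] parent=R
Step 3 (up): focus=R path=root depth=0 children=['D', 'V', 'N'] (at root)

Answer: root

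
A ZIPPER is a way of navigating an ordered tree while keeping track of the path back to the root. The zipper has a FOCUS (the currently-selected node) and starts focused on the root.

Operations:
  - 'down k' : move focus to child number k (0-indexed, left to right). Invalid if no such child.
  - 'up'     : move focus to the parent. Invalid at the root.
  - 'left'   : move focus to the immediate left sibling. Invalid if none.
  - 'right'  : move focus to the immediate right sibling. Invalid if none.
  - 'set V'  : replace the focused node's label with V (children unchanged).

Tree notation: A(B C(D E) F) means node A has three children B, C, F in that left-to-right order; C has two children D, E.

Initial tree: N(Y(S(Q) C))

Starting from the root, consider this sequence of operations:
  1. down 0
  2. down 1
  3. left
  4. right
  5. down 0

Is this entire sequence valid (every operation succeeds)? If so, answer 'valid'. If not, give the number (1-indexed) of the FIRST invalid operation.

Step 1 (down 0): focus=Y path=0 depth=1 children=['S', 'C'] left=[] right=[] parent=N
Step 2 (down 1): focus=C path=0/1 depth=2 children=[] left=['S'] right=[] parent=Y
Step 3 (left): focus=S path=0/0 depth=2 children=['Q'] left=[] right=['C'] parent=Y
Step 4 (right): focus=C path=0/1 depth=2 children=[] left=['S'] right=[] parent=Y
Step 5 (down 0): INVALID

Answer: 5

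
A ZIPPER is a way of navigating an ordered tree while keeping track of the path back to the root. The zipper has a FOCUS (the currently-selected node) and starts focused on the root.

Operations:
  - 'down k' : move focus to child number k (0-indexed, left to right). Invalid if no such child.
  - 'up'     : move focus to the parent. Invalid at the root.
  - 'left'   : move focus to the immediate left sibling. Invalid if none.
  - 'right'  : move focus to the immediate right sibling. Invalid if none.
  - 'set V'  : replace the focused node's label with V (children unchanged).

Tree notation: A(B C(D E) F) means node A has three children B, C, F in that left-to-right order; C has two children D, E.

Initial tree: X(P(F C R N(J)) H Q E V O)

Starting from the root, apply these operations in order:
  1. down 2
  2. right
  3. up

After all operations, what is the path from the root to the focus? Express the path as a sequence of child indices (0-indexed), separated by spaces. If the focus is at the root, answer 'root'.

Answer: root

Derivation:
Step 1 (down 2): focus=Q path=2 depth=1 children=[] left=['P', 'H'] right=['E', 'V', 'O'] parent=X
Step 2 (right): focus=E path=3 depth=1 children=[] left=['P', 'H', 'Q'] right=['V', 'O'] parent=X
Step 3 (up): focus=X path=root depth=0 children=['P', 'H', 'Q', 'E', 'V', 'O'] (at root)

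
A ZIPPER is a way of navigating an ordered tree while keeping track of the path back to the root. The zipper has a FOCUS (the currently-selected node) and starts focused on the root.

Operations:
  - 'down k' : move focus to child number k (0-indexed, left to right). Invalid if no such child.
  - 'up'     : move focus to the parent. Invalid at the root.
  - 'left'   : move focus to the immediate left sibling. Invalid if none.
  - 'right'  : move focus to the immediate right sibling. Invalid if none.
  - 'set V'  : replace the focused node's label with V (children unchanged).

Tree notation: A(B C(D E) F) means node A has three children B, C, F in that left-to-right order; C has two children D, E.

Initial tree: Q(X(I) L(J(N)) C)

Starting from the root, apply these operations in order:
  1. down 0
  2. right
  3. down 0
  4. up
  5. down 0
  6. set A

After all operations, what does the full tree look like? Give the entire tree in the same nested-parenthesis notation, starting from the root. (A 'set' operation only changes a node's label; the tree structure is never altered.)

Step 1 (down 0): focus=X path=0 depth=1 children=['I'] left=[] right=['L', 'C'] parent=Q
Step 2 (right): focus=L path=1 depth=1 children=['J'] left=['X'] right=['C'] parent=Q
Step 3 (down 0): focus=J path=1/0 depth=2 children=['N'] left=[] right=[] parent=L
Step 4 (up): focus=L path=1 depth=1 children=['J'] left=['X'] right=['C'] parent=Q
Step 5 (down 0): focus=J path=1/0 depth=2 children=['N'] left=[] right=[] parent=L
Step 6 (set A): focus=A path=1/0 depth=2 children=['N'] left=[] right=[] parent=L

Answer: Q(X(I) L(A(N)) C)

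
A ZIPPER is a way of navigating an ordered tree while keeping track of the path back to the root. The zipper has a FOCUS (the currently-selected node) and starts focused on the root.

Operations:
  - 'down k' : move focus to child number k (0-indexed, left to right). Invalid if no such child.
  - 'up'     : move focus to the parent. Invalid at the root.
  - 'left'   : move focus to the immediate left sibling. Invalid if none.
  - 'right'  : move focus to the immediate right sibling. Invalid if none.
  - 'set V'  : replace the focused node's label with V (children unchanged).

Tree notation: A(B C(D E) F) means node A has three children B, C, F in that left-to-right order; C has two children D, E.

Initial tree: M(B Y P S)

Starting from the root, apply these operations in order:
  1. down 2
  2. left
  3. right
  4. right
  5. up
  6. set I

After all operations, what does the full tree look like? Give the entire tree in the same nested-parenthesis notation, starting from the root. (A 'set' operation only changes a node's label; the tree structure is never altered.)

Answer: I(B Y P S)

Derivation:
Step 1 (down 2): focus=P path=2 depth=1 children=[] left=['B', 'Y'] right=['S'] parent=M
Step 2 (left): focus=Y path=1 depth=1 children=[] left=['B'] right=['P', 'S'] parent=M
Step 3 (right): focus=P path=2 depth=1 children=[] left=['B', 'Y'] right=['S'] parent=M
Step 4 (right): focus=S path=3 depth=1 children=[] left=['B', 'Y', 'P'] right=[] parent=M
Step 5 (up): focus=M path=root depth=0 children=['B', 'Y', 'P', 'S'] (at root)
Step 6 (set I): focus=I path=root depth=0 children=['B', 'Y', 'P', 'S'] (at root)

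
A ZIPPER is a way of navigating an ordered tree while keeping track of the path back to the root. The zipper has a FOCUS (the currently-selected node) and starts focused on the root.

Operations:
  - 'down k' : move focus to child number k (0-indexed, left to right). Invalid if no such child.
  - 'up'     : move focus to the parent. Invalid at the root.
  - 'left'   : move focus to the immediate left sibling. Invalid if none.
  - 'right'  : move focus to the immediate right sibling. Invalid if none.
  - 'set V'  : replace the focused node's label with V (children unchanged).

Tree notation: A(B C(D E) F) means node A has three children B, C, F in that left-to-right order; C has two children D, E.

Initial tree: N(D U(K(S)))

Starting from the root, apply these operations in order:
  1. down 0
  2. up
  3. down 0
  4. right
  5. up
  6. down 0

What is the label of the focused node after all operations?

Step 1 (down 0): focus=D path=0 depth=1 children=[] left=[] right=['U'] parent=N
Step 2 (up): focus=N path=root depth=0 children=['D', 'U'] (at root)
Step 3 (down 0): focus=D path=0 depth=1 children=[] left=[] right=['U'] parent=N
Step 4 (right): focus=U path=1 depth=1 children=['K'] left=['D'] right=[] parent=N
Step 5 (up): focus=N path=root depth=0 children=['D', 'U'] (at root)
Step 6 (down 0): focus=D path=0 depth=1 children=[] left=[] right=['U'] parent=N

Answer: D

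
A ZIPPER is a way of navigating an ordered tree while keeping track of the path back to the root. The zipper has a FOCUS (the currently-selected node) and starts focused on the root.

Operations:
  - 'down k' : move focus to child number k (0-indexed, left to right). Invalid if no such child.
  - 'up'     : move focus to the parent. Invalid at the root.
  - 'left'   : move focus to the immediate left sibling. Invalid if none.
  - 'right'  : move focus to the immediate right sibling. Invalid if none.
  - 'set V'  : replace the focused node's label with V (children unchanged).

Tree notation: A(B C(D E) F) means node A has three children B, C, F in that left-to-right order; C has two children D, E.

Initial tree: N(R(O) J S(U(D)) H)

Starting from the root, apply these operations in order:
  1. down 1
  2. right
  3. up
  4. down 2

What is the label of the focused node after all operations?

Answer: S

Derivation:
Step 1 (down 1): focus=J path=1 depth=1 children=[] left=['R'] right=['S', 'H'] parent=N
Step 2 (right): focus=S path=2 depth=1 children=['U'] left=['R', 'J'] right=['H'] parent=N
Step 3 (up): focus=N path=root depth=0 children=['R', 'J', 'S', 'H'] (at root)
Step 4 (down 2): focus=S path=2 depth=1 children=['U'] left=['R', 'J'] right=['H'] parent=N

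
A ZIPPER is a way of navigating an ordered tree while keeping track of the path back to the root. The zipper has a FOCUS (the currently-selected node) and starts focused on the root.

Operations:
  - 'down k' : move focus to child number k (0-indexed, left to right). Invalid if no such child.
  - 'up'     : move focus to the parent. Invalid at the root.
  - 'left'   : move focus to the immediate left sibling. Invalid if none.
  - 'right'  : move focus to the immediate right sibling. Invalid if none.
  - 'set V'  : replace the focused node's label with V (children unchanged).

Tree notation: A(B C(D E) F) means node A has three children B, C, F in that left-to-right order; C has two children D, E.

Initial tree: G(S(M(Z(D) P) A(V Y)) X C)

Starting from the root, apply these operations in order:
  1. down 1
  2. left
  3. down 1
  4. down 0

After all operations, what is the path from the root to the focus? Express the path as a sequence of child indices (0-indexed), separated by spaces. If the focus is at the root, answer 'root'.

Step 1 (down 1): focus=X path=1 depth=1 children=[] left=['S'] right=['C'] parent=G
Step 2 (left): focus=S path=0 depth=1 children=['M', 'A'] left=[] right=['X', 'C'] parent=G
Step 3 (down 1): focus=A path=0/1 depth=2 children=['V', 'Y'] left=['M'] right=[] parent=S
Step 4 (down 0): focus=V path=0/1/0 depth=3 children=[] left=[] right=['Y'] parent=A

Answer: 0 1 0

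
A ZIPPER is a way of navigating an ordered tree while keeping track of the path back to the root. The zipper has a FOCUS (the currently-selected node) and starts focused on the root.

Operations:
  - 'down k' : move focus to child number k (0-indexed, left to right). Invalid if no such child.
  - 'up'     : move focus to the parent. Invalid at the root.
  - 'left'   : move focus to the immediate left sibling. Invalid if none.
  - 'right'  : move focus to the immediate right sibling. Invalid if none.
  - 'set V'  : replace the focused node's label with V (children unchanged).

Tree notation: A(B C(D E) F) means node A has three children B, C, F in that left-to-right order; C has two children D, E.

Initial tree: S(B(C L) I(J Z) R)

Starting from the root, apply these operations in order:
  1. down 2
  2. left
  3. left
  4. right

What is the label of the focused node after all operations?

Answer: I

Derivation:
Step 1 (down 2): focus=R path=2 depth=1 children=[] left=['B', 'I'] right=[] parent=S
Step 2 (left): focus=I path=1 depth=1 children=['J', 'Z'] left=['B'] right=['R'] parent=S
Step 3 (left): focus=B path=0 depth=1 children=['C', 'L'] left=[] right=['I', 'R'] parent=S
Step 4 (right): focus=I path=1 depth=1 children=['J', 'Z'] left=['B'] right=['R'] parent=S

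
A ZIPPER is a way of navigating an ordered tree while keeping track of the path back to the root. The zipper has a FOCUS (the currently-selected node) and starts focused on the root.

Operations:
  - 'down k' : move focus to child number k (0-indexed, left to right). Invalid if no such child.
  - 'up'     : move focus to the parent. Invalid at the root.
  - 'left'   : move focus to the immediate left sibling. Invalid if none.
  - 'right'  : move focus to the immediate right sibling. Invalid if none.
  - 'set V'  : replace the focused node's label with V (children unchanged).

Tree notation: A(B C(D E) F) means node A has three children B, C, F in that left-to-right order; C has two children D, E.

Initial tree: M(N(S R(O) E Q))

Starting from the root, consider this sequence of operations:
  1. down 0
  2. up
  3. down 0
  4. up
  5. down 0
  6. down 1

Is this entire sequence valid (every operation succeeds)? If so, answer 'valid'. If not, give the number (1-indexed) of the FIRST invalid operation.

Step 1 (down 0): focus=N path=0 depth=1 children=['S', 'R', 'E', 'Q'] left=[] right=[] parent=M
Step 2 (up): focus=M path=root depth=0 children=['N'] (at root)
Step 3 (down 0): focus=N path=0 depth=1 children=['S', 'R', 'E', 'Q'] left=[] right=[] parent=M
Step 4 (up): focus=M path=root depth=0 children=['N'] (at root)
Step 5 (down 0): focus=N path=0 depth=1 children=['S', 'R', 'E', 'Q'] left=[] right=[] parent=M
Step 6 (down 1): focus=R path=0/1 depth=2 children=['O'] left=['S'] right=['E', 'Q'] parent=N

Answer: valid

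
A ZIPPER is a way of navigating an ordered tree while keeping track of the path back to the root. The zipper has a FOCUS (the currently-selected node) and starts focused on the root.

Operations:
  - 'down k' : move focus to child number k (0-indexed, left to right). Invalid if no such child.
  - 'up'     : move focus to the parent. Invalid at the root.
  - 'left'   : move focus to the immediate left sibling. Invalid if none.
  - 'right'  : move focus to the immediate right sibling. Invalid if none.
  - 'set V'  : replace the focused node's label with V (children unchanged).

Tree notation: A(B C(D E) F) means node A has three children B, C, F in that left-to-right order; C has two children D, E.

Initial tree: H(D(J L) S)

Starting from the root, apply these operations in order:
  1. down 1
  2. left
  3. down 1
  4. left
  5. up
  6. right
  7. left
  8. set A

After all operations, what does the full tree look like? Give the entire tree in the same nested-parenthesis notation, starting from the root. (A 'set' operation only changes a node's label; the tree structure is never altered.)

Answer: H(A(J L) S)

Derivation:
Step 1 (down 1): focus=S path=1 depth=1 children=[] left=['D'] right=[] parent=H
Step 2 (left): focus=D path=0 depth=1 children=['J', 'L'] left=[] right=['S'] parent=H
Step 3 (down 1): focus=L path=0/1 depth=2 children=[] left=['J'] right=[] parent=D
Step 4 (left): focus=J path=0/0 depth=2 children=[] left=[] right=['L'] parent=D
Step 5 (up): focus=D path=0 depth=1 children=['J', 'L'] left=[] right=['S'] parent=H
Step 6 (right): focus=S path=1 depth=1 children=[] left=['D'] right=[] parent=H
Step 7 (left): focus=D path=0 depth=1 children=['J', 'L'] left=[] right=['S'] parent=H
Step 8 (set A): focus=A path=0 depth=1 children=['J', 'L'] left=[] right=['S'] parent=H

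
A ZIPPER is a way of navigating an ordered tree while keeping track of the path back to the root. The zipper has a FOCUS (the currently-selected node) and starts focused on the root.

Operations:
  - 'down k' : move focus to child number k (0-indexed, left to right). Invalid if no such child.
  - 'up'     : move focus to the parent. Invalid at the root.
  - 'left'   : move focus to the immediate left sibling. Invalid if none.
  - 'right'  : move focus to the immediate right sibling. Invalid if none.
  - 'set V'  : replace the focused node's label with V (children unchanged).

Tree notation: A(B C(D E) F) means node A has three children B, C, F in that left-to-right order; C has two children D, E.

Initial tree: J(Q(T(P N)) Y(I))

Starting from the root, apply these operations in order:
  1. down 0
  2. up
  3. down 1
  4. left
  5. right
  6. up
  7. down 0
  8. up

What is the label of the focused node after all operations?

Step 1 (down 0): focus=Q path=0 depth=1 children=['T'] left=[] right=['Y'] parent=J
Step 2 (up): focus=J path=root depth=0 children=['Q', 'Y'] (at root)
Step 3 (down 1): focus=Y path=1 depth=1 children=['I'] left=['Q'] right=[] parent=J
Step 4 (left): focus=Q path=0 depth=1 children=['T'] left=[] right=['Y'] parent=J
Step 5 (right): focus=Y path=1 depth=1 children=['I'] left=['Q'] right=[] parent=J
Step 6 (up): focus=J path=root depth=0 children=['Q', 'Y'] (at root)
Step 7 (down 0): focus=Q path=0 depth=1 children=['T'] left=[] right=['Y'] parent=J
Step 8 (up): focus=J path=root depth=0 children=['Q', 'Y'] (at root)

Answer: J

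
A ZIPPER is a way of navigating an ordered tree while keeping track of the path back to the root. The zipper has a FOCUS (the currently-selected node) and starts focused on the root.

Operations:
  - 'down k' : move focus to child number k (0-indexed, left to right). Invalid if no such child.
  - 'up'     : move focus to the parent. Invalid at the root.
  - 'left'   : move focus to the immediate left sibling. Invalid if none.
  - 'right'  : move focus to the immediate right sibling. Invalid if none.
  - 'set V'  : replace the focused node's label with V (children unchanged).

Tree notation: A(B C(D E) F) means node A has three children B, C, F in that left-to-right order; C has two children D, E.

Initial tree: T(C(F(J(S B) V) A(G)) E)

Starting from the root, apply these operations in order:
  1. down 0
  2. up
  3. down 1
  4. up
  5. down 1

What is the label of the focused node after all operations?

Answer: E

Derivation:
Step 1 (down 0): focus=C path=0 depth=1 children=['F', 'A'] left=[] right=['E'] parent=T
Step 2 (up): focus=T path=root depth=0 children=['C', 'E'] (at root)
Step 3 (down 1): focus=E path=1 depth=1 children=[] left=['C'] right=[] parent=T
Step 4 (up): focus=T path=root depth=0 children=['C', 'E'] (at root)
Step 5 (down 1): focus=E path=1 depth=1 children=[] left=['C'] right=[] parent=T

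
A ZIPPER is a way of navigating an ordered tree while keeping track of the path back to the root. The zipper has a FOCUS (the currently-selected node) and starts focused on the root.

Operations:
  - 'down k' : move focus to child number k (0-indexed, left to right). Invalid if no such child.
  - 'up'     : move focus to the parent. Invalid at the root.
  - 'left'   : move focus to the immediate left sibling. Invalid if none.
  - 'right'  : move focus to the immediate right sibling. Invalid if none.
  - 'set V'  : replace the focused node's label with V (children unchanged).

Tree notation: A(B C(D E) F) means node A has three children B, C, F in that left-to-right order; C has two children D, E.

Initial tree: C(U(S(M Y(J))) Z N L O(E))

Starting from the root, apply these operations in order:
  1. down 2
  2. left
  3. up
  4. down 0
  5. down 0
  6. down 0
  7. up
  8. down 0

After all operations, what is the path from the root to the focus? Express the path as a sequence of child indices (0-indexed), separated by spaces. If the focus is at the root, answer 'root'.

Answer: 0 0 0

Derivation:
Step 1 (down 2): focus=N path=2 depth=1 children=[] left=['U', 'Z'] right=['L', 'O'] parent=C
Step 2 (left): focus=Z path=1 depth=1 children=[] left=['U'] right=['N', 'L', 'O'] parent=C
Step 3 (up): focus=C path=root depth=0 children=['U', 'Z', 'N', 'L', 'O'] (at root)
Step 4 (down 0): focus=U path=0 depth=1 children=['S'] left=[] right=['Z', 'N', 'L', 'O'] parent=C
Step 5 (down 0): focus=S path=0/0 depth=2 children=['M', 'Y'] left=[] right=[] parent=U
Step 6 (down 0): focus=M path=0/0/0 depth=3 children=[] left=[] right=['Y'] parent=S
Step 7 (up): focus=S path=0/0 depth=2 children=['M', 'Y'] left=[] right=[] parent=U
Step 8 (down 0): focus=M path=0/0/0 depth=3 children=[] left=[] right=['Y'] parent=S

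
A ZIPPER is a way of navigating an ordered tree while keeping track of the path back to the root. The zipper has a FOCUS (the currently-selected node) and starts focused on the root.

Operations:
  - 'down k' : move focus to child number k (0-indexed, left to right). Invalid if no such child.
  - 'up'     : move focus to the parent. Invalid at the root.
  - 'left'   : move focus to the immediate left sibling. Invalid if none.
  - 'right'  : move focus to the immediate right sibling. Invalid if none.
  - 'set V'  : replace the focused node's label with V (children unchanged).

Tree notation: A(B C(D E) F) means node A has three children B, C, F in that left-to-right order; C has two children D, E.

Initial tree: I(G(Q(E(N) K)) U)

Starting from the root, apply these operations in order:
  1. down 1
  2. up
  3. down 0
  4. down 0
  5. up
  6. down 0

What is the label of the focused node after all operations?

Step 1 (down 1): focus=U path=1 depth=1 children=[] left=['G'] right=[] parent=I
Step 2 (up): focus=I path=root depth=0 children=['G', 'U'] (at root)
Step 3 (down 0): focus=G path=0 depth=1 children=['Q'] left=[] right=['U'] parent=I
Step 4 (down 0): focus=Q path=0/0 depth=2 children=['E', 'K'] left=[] right=[] parent=G
Step 5 (up): focus=G path=0 depth=1 children=['Q'] left=[] right=['U'] parent=I
Step 6 (down 0): focus=Q path=0/0 depth=2 children=['E', 'K'] left=[] right=[] parent=G

Answer: Q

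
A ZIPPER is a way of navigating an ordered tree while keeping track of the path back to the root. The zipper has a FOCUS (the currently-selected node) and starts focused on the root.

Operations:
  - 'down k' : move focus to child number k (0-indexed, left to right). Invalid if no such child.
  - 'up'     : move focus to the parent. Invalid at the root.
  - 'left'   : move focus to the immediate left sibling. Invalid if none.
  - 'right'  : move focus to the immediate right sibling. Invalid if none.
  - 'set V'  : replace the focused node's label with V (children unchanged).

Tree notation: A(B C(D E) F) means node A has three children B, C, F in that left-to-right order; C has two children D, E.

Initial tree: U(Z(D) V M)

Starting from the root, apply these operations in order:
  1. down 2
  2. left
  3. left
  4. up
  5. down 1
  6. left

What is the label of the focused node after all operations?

Step 1 (down 2): focus=M path=2 depth=1 children=[] left=['Z', 'V'] right=[] parent=U
Step 2 (left): focus=V path=1 depth=1 children=[] left=['Z'] right=['M'] parent=U
Step 3 (left): focus=Z path=0 depth=1 children=['D'] left=[] right=['V', 'M'] parent=U
Step 4 (up): focus=U path=root depth=0 children=['Z', 'V', 'M'] (at root)
Step 5 (down 1): focus=V path=1 depth=1 children=[] left=['Z'] right=['M'] parent=U
Step 6 (left): focus=Z path=0 depth=1 children=['D'] left=[] right=['V', 'M'] parent=U

Answer: Z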